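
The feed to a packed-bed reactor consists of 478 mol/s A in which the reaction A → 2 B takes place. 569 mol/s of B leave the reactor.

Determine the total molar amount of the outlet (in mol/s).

For B: n = n₀ + 2ξ → 569 = 0 + 2ξ, giving ξ = 284.5 mol/s.
Outlet amounts (n = n₀ + ν ξ):
  A: 478 − 1(284.5) = 193.5
  B: 0 + 2(284.5) = 569
Total out = 193.5 + 569 = 762.5 mol/s.

762 mol/s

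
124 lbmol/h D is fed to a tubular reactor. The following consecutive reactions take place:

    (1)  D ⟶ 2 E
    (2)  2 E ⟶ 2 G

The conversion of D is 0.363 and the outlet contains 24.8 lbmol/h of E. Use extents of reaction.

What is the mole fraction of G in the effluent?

0.386

Conversion of D: D consumed = 1ξ₁ = 0.363 × 124 → ξ₁ = 45.01 lbmol/h.
E balance: n_E = 0 + 2ξ₁ − 2ξ₂ = 24.8 → ξ₂ = (2·45.01 − 24.8)/2 = 32.61 lbmol/h.
Outlet amounts (n = n₀ + Σ ν·ξ):
  D: 124 − 1(45.01) = 78.99
  E: 0 + 2(45.01) − 2(32.61) = 24.8
  G: 0 + 2(32.61) = 65.22
Total out = 169 lbmol/h; y_G = 65.22 / 169 = 0.3859.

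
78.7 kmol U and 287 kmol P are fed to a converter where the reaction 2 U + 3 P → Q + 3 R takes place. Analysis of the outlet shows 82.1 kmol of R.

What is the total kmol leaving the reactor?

For R: n = n₀ + 3ξ → 82.1 = 0 + 3ξ, giving ξ = 27.37 kmol.
Outlet amounts (n = n₀ + ν ξ):
  U: 78.7 − 2(27.37) = 23.97
  P: 287 − 3(27.37) = 204.9
  Q: 0 + 1(27.37) = 27.37
  R: 0 + 3(27.37) = 82.1
Total out = 23.97 + 204.9 + 27.37 + 82.1 = 338.3 kmol.

338 kmol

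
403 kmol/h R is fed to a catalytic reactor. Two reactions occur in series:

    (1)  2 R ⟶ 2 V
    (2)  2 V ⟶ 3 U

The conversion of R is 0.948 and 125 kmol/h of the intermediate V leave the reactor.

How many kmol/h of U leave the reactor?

Conversion of R: R consumed = 2ξ₁ = 0.948 × 403 → ξ₁ = 191 kmol/h.
V balance: n_V = 0 + 2ξ₁ − 2ξ₂ = 125 → ξ₂ = (2·191 − 125)/2 = 128.5 kmol/h.
Outlet amounts (n = n₀ + Σ ν·ξ):
  R: 403 − 2(191) = 20.96
  V: 0 + 2(191) − 2(128.5) = 125
  U: 0 + 3(128.5) = 385.6

386 kmol/h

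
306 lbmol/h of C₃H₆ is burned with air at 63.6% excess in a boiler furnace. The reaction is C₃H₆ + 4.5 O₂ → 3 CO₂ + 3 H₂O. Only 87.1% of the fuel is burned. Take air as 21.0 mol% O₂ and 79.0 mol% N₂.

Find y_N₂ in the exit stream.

0.759

Stoichiometric O₂ = 4.5 × 306 = 1377 lbmol/h; O₂ fed = 1377 × 1.636 = 2253 lbmol/h.
N₂ fed = 2253 × 79/21 = 8475 lbmol/h.
Fuel reacted = 0.871 × 306 → ξ = 266.5 lbmol/h.
Outlet (n = n₀ + ν ξ):
  C₃H₆: 306 − 1(266.5) = 39.47
  O₂: 2253 − 4.5(266.5) = 1053
  N₂: 8475 (inert)
  CO₂: 0 + 3(266.5) = 799.6
  H₂O: 0 + 3(266.5) = 799.6
Total out = 11170 lbmol/h; y_N₂ = 8475 / 11170 = 0.7589.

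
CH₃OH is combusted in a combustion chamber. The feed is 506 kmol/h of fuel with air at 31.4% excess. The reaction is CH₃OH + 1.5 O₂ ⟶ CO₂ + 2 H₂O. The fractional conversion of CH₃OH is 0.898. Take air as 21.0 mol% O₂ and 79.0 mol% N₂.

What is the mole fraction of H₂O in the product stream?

0.166

Stoichiometric O₂ = 1.5 × 506 = 759 kmol/h; O₂ fed = 759 × 1.314 = 997.3 kmol/h.
N₂ fed = 997.3 × 79/21 = 3752 kmol/h.
Fuel reacted = 0.898 × 506 → ξ = 454.4 kmol/h.
Outlet (n = n₀ + ν ξ):
  CH₃OH: 506 − 1(454.4) = 51.61
  O₂: 997.3 − 1.5(454.4) = 315.7
  N₂: 3752 (inert)
  CO₂: 0 + 1(454.4) = 454.4
  H₂O: 0 + 2(454.4) = 908.8
Total out = 5482 kmol/h; y_H₂O = 908.8 / 5482 = 0.1658.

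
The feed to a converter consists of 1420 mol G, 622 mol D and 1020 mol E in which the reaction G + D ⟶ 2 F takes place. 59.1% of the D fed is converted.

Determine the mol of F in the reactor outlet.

D reacted = 0.591 × 622 = 367.6 mol; ν_D = −1, so ξ = 367.6/1 = 367.6 mol.
Outlet amounts (n = n₀ + ν ξ):
  G: 1420 − 1(367.6) = 1052
  D: 622 − 1(367.6) = 254.4
  F: 0 + 2(367.6) = 735.2
  E: 1020 (inert)

735 mol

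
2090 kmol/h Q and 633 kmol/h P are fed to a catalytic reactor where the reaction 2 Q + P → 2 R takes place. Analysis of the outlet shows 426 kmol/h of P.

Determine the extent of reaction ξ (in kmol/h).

ξ = 207 kmol/h

For P: n = n₀ − 1ξ → 426 = 633 − 1ξ, giving ξ = 207 kmol/h.
Outlet amounts (n = n₀ + ν ξ):
  Q: 2090 − 2(207) = 1676
  P: 633 − 1(207) = 426
  R: 0 + 2(207) = 414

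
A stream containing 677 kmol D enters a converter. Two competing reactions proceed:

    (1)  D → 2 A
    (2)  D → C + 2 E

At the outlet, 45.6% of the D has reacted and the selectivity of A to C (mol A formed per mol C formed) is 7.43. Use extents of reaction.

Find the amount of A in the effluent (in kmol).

486 kmol

Conversion of D: D consumed = 0.456 × 677 = 308.7 kmol = 1ξ₁ + 1ξ₂.
Selectivity: 2ξ₁ / (1ξ₂) = 7.43 → ξ₁ = 3.715 ξ₂.
Substitute: (1·3.715 + 1) ξ₂ = 308.7 → ξ₂ = 65.47 kmol, ξ₁ = 243.2 kmol.
Outlet amounts (n = n₀ + Σ ν·ξ):
  D: 677 − 1(243.2) − 1(65.47) = 368.3
  A: 0 + 2(243.2) = 486.5
  C: 0 + 1(65.47) = 65.47
  E: 0 + 2(65.47) = 130.9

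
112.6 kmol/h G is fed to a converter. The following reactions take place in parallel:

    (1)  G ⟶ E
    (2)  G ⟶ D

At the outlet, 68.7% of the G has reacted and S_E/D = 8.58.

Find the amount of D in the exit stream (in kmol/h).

Conversion of G: G consumed = 0.687 × 112.6 = 77.36 kmol/h = 1ξ₁ + 1ξ₂.
Selectivity: 1ξ₁ / (1ξ₂) = 8.58 → ξ₁ = 8.58 ξ₂.
Substitute: (1·8.58 + 1) ξ₂ = 77.36 → ξ₂ = 8.075 kmol/h, ξ₁ = 69.28 kmol/h.
Outlet amounts (n = n₀ + Σ ν·ξ):
  G: 112.6 − 1(69.28) − 1(8.075) = 35.24
  E: 0 + 1(69.28) = 69.28
  D: 0 + 1(8.075) = 8.075

8.07 kmol/h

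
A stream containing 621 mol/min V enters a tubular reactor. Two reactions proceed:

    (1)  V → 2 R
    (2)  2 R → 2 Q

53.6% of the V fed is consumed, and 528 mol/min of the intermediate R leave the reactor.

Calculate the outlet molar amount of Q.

138 mol/min

Conversion of V: V consumed = 1ξ₁ = 0.536 × 621 → ξ₁ = 332.9 mol/min.
R balance: n_R = 0 + 2ξ₁ − 2ξ₂ = 528 → ξ₂ = (2·332.9 − 528)/2 = 68.86 mol/min.
Outlet amounts (n = n₀ + Σ ν·ξ):
  V: 621 − 1(332.9) = 288.1
  R: 0 + 2(332.9) − 2(68.86) = 528
  Q: 0 + 2(68.86) = 137.7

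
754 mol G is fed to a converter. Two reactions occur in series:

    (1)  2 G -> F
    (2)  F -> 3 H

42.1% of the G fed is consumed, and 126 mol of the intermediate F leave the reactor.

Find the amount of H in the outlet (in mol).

Conversion of G: G consumed = 2ξ₁ = 0.421 × 754 → ξ₁ = 158.7 mol.
F balance: n_F = 0 + 1ξ₁ − 1ξ₂ = 126 → ξ₂ = (1·158.7 − 126)/1 = 32.72 mol.
Outlet amounts (n = n₀ + Σ ν·ξ):
  G: 754 − 2(158.7) = 436.6
  F: 0 + 1(158.7) − 1(32.72) = 126
  H: 0 + 3(32.72) = 98.15

98.2 mol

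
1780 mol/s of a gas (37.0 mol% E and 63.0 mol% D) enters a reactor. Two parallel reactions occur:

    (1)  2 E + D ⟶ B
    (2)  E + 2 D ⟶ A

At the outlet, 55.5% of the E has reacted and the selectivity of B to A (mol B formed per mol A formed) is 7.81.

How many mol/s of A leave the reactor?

Conversion of E: E consumed = 0.555 × 658.6 = 365.5 mol/s = 2ξ₁ + 1ξ₂.
Selectivity: 1ξ₁ / (1ξ₂) = 7.81 → ξ₁ = 7.81 ξ₂.
Substitute: (2·7.81 + 1) ξ₂ = 365.5 → ξ₂ = 21.99 mol/s, ξ₁ = 171.8 mol/s.
Outlet amounts (n = n₀ + Σ ν·ξ):
  E: 658.6 − 2(171.8) − 1(21.99) = 293.1
  D: 1121 − 1(171.8) − 2(21.99) = 905.6
  B: 0 + 1(171.8) = 171.8
  A: 0 + 1(21.99) = 21.99

22 mol/s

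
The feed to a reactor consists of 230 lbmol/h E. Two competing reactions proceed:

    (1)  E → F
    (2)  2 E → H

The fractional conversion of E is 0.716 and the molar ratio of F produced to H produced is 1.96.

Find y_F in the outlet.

0.433

Conversion of E: E consumed = 0.716 × 230 = 164.7 lbmol/h = 1ξ₁ + 2ξ₂.
Selectivity: 1ξ₁ / (1ξ₂) = 1.96 → ξ₁ = 1.96 ξ₂.
Substitute: (1·1.96 + 2) ξ₂ = 164.7 → ξ₂ = 41.59 lbmol/h, ξ₁ = 81.51 lbmol/h.
Outlet amounts (n = n₀ + Σ ν·ξ):
  E: 230 − 1(81.51) − 2(41.59) = 65.32
  F: 0 + 1(81.51) = 81.51
  H: 0 + 1(41.59) = 41.59
Total out = 188.4 lbmol/h; y_F = 81.51 / 188.4 = 0.4326.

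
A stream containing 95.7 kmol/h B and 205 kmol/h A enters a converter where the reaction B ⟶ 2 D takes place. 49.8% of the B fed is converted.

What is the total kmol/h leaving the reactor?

348 kmol/h

B reacted = 0.498 × 95.7 = 47.66 kmol/h; ν_B = −1, so ξ = 47.66/1 = 47.66 kmol/h.
Outlet amounts (n = n₀ + ν ξ):
  B: 95.7 − 1(47.66) = 48.04
  D: 0 + 2(47.66) = 95.32
  A: 205 (inert)
Total out = 48.04 + 95.32 + 205 = 348.4 kmol/h.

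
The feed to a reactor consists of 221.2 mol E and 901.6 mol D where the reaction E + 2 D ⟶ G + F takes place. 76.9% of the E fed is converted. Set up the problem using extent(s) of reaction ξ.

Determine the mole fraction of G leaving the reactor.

0.179

E reacted = 0.769 × 221.2 = 170.1 mol; ν_E = −1, so ξ = 170.1/1 = 170.1 mol.
Outlet amounts (n = n₀ + ν ξ):
  E: 221.2 − 1(170.1) = 51.1
  D: 901.6 − 2(170.1) = 561.4
  G: 0 + 1(170.1) = 170.1
  F: 0 + 1(170.1) = 170.1
Total out = 952.7 mol; y_G = 170.1 / 952.7 = 0.1785.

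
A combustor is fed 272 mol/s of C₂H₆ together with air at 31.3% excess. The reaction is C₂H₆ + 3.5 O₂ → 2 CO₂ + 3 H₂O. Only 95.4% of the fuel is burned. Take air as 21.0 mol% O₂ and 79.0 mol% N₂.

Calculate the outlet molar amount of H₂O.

Stoichiometric O₂ = 3.5 × 272 = 952 mol/s; O₂ fed = 952 × 1.313 = 1250 mol/s.
N₂ fed = 1250 × 79/21 = 4702 mol/s.
Fuel reacted = 0.954 × 272 → ξ = 259.5 mol/s.
Outlet (n = n₀ + ν ξ):
  C₂H₆: 272 − 1(259.5) = 12.51
  O₂: 1250 − 3.5(259.5) = 341.8
  N₂: 4702 (inert)
  CO₂: 0 + 2(259.5) = 519
  H₂O: 0 + 3(259.5) = 778.5

778 mol/s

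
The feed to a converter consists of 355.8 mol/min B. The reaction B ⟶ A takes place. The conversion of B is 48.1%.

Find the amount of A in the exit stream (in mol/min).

171 mol/min

B reacted = 0.481 × 355.8 = 171.1 mol/min; ν_B = −1, so ξ = 171.1/1 = 171.1 mol/min.
Outlet amounts (n = n₀ + ν ξ):
  B: 355.8 − 1(171.1) = 184.7
  A: 0 + 1(171.1) = 171.1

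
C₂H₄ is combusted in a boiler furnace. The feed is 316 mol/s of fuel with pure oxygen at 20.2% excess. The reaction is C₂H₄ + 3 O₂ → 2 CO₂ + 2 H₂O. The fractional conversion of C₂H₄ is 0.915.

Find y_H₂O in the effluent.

Stoichiometric O₂ = 3 × 316 = 948 mol/s; O₂ fed = 948 × 1.202 = 1139 mol/s.
Fuel reacted = 0.915 × 316 → ξ = 289.1 mol/s.
Outlet (n = n₀ + ν ξ):
  C₂H₄: 316 − 1(289.1) = 26.86
  O₂: 1139 − 3(289.1) = 272.1
  CO₂: 0 + 2(289.1) = 578.3
  H₂O: 0 + 2(289.1) = 578.3
Total out = 1455 mol/s; y_H₂O = 578.3 / 1455 = 0.3973.

0.397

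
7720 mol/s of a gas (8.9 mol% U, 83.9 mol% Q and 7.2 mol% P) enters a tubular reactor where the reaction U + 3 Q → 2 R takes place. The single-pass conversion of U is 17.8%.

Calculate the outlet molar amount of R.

245 mol/s

U reacted = 0.178 × 687.1 = 122.3 mol/s; ν_U = −1, so ξ = 122.3/1 = 122.3 mol/s.
Outlet amounts (n = n₀ + ν ξ):
  U: 687.1 − 1(122.3) = 564.8
  Q: 6477 − 3(122.3) = 6110
  R: 0 + 2(122.3) = 244.6
  P: 555.8 (inert)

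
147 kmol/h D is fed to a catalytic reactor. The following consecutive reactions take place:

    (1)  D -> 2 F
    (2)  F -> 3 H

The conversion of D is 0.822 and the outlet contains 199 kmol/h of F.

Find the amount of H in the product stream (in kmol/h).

128 kmol/h

Conversion of D: D consumed = 1ξ₁ = 0.822 × 147 → ξ₁ = 120.8 kmol/h.
F balance: n_F = 0 + 2ξ₁ − 1ξ₂ = 199 → ξ₂ = (2·120.8 − 199)/1 = 42.67 kmol/h.
Outlet amounts (n = n₀ + Σ ν·ξ):
  D: 147 − 1(120.8) = 26.17
  F: 0 + 2(120.8) − 1(42.67) = 199
  H: 0 + 3(42.67) = 128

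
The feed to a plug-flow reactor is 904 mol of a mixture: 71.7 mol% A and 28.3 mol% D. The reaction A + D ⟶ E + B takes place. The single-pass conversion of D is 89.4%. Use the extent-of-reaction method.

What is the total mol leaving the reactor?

D reacted = 0.894 × 255.8 = 228.7 mol; ν_D = −1, so ξ = 228.7/1 = 228.7 mol.
Outlet amounts (n = n₀ + ν ξ):
  A: 648.2 − 1(228.7) = 419.5
  D: 255.8 − 1(228.7) = 27.12
  E: 0 + 1(228.7) = 228.7
  B: 0 + 1(228.7) = 228.7
Total out = 419.5 + 27.12 + 228.7 + 228.7 = 904 mol.

904 mol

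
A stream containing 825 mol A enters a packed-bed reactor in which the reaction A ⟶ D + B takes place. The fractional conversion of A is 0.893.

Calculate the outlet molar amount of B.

737 mol

A reacted = 0.893 × 825 = 736.7 mol; ν_A = −1, so ξ = 736.7/1 = 736.7 mol.
Outlet amounts (n = n₀ + ν ξ):
  A: 825 − 1(736.7) = 88.27
  D: 0 + 1(736.7) = 736.7
  B: 0 + 1(736.7) = 736.7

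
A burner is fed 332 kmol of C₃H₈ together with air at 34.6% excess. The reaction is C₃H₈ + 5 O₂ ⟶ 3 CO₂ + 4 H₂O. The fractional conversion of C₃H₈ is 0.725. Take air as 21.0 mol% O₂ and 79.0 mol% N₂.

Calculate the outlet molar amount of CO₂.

Stoichiometric O₂ = 5 × 332 = 1660 kmol; O₂ fed = 1660 × 1.346 = 2234 kmol.
N₂ fed = 2234 × 79/21 = 8405 kmol.
Fuel reacted = 0.725 × 332 → ξ = 240.7 kmol.
Outlet (n = n₀ + ν ξ):
  C₃H₈: 332 − 1(240.7) = 91.3
  O₂: 2234 − 5(240.7) = 1031
  N₂: 8405 (inert)
  CO₂: 0 + 3(240.7) = 722.1
  H₂O: 0 + 4(240.7) = 962.8

722 kmol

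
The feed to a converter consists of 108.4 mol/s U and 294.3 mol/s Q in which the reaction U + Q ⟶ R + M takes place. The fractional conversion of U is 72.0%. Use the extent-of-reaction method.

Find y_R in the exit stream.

0.194

U reacted = 0.72 × 108.4 = 78.05 mol/s; ν_U = −1, so ξ = 78.05/1 = 78.05 mol/s.
Outlet amounts (n = n₀ + ν ξ):
  U: 108.4 − 1(78.05) = 30.35
  Q: 294.3 − 1(78.05) = 216.3
  R: 0 + 1(78.05) = 78.05
  M: 0 + 1(78.05) = 78.05
Total out = 402.7 mol/s; y_R = 78.05 / 402.7 = 0.1938.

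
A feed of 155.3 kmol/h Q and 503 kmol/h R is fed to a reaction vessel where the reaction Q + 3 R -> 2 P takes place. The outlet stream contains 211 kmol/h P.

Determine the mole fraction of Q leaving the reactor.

0.111

For P: n = n₀ + 2ξ → 211 = 0 + 2ξ, giving ξ = 105.5 kmol/h.
Outlet amounts (n = n₀ + ν ξ):
  Q: 155.3 − 1(105.5) = 49.8
  R: 503 − 3(105.5) = 186.5
  P: 0 + 2(105.5) = 211
Total out = 447.3 kmol/h; y_Q = 49.8 / 447.3 = 0.1113.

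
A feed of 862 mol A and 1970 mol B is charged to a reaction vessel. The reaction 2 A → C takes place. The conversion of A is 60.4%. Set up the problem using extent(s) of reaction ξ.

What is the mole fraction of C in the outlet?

A reacted = 0.604 × 862 = 520.6 mol; ν_A = −2, so ξ = 520.6/2 = 260.3 mol.
Outlet amounts (n = n₀ + ν ξ):
  A: 862 − 2(260.3) = 341.4
  C: 0 + 1(260.3) = 260.3
  B: 1970 (inert)
Total out = 2572 mol; y_C = 260.3 / 2572 = 0.1012.

0.101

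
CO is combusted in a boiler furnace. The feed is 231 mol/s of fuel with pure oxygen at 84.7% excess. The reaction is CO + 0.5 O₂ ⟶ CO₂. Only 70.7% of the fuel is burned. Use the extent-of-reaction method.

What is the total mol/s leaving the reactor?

Stoichiometric O₂ = 0.5 × 231 = 115.5 mol/s; O₂ fed = 115.5 × 1.847 = 213.3 mol/s.
Fuel reacted = 0.707 × 231 → ξ = 163.3 mol/s.
Outlet (n = n₀ + ν ξ):
  CO: 231 − 1(163.3) = 67.68
  O₂: 213.3 − 0.5(163.3) = 131.7
  CO₂: 0 + 1(163.3) = 163.3
Total out = 67.68 + 131.7 + 163.3 = 362.7 mol/s.

363 mol/s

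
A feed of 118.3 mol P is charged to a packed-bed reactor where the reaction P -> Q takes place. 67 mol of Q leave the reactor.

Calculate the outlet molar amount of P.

51.3 mol

For Q: n = n₀ + 1ξ → 67 = 0 + 1ξ, giving ξ = 67 mol.
Outlet amounts (n = n₀ + ν ξ):
  P: 118.3 − 1(67) = 51.3
  Q: 0 + 1(67) = 67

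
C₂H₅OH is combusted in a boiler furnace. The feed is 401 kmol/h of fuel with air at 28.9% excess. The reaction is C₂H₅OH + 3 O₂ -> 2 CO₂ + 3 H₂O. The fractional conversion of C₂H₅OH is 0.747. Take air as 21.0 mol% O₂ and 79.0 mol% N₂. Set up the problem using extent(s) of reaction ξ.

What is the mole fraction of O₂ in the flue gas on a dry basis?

Stoichiometric O₂ = 3 × 401 = 1203 kmol/h; O₂ fed = 1203 × 1.289 = 1551 kmol/h.
N₂ fed = 1551 × 79/21 = 5833 kmol/h.
Fuel reacted = 0.747 × 401 → ξ = 299.5 kmol/h.
Outlet (n = n₀ + ν ξ):
  C₂H₅OH: 401 − 1(299.5) = 101.5
  O₂: 1551 − 3(299.5) = 652
  N₂: 5833 (inert)
  CO₂: 0 + 2(299.5) = 599.1
  H₂O: 0 + 3(299.5) = 898.6
Dry total = 7186 kmol/h; y_O₂ (dry) = 652 / 7186 = 0.09074.

0.0907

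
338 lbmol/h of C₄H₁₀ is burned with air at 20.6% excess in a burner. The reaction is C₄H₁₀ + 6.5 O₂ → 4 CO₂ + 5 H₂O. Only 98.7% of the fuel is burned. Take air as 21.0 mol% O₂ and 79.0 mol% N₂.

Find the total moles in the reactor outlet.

13500 lbmol/h

Stoichiometric O₂ = 6.5 × 338 = 2197 lbmol/h; O₂ fed = 2197 × 1.206 = 2650 lbmol/h.
N₂ fed = 2650 × 79/21 = 9967 lbmol/h.
Fuel reacted = 0.987 × 338 → ξ = 333.6 lbmol/h.
Outlet (n = n₀ + ν ξ):
  C₄H₁₀: 338 − 1(333.6) = 4.394
  O₂: 2650 − 6.5(333.6) = 481.1
  N₂: 9967 (inert)
  CO₂: 0 + 4(333.6) = 1334
  H₂O: 0 + 5(333.6) = 1668
Total out = 4.394 + 481.1 + 9967 + 1334 + 1668 = 13460 lbmol/h.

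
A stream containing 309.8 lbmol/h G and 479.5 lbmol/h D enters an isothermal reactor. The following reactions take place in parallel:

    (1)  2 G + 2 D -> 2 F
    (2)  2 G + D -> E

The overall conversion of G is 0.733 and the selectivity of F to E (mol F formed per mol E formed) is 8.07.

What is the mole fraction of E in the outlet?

Conversion of G: G consumed = 0.733 × 309.8 = 227.1 lbmol/h = 2ξ₁ + 2ξ₂.
Selectivity: 2ξ₁ / (1ξ₂) = 8.07 → ξ₁ = 4.035 ξ₂.
Substitute: (2·4.035 + 2) ξ₂ = 227.1 → ξ₂ = 22.55 lbmol/h, ξ₁ = 90.99 lbmol/h.
Outlet amounts (n = n₀ + Σ ν·ξ):
  G: 309.8 − 2(90.99) − 2(22.55) = 82.72
  D: 479.5 − 2(90.99) − 1(22.55) = 275
  F: 0 + 2(90.99) = 182
  E: 0 + 1(22.55) = 22.55
Total out = 562.2 lbmol/h; y_E = 22.55 / 562.2 = 0.04011.

0.0401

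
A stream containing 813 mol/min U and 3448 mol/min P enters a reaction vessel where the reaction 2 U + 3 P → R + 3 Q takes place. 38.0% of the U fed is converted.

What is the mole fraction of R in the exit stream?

U reacted = 0.38 × 813 = 308.9 mol/min; ν_U = −2, so ξ = 308.9/2 = 154.5 mol/min.
Outlet amounts (n = n₀ + ν ξ):
  U: 813 − 2(154.5) = 504.1
  P: 3448 − 3(154.5) = 2985
  R: 0 + 1(154.5) = 154.5
  Q: 0 + 3(154.5) = 463.4
Total out = 4107 mol/min; y_R = 154.5 / 4107 = 0.03762.

0.0376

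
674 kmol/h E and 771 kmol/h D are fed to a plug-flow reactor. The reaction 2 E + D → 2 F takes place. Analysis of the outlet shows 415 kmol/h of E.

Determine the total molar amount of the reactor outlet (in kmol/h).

1320 kmol/h

For E: n = n₀ − 2ξ → 415 = 674 − 2ξ, giving ξ = 129.5 kmol/h.
Outlet amounts (n = n₀ + ν ξ):
  E: 674 − 2(129.5) = 415
  D: 771 − 1(129.5) = 641.5
  F: 0 + 2(129.5) = 259
Total out = 415 + 641.5 + 259 = 1316 kmol/h.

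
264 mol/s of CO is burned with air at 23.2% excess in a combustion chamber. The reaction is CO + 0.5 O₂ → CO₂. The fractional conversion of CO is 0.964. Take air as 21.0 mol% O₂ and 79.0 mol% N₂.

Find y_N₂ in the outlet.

0.671

Stoichiometric O₂ = 0.5 × 264 = 132 mol/s; O₂ fed = 132 × 1.232 = 162.6 mol/s.
N₂ fed = 162.6 × 79/21 = 611.8 mol/s.
Fuel reacted = 0.964 × 264 → ξ = 254.5 mol/s.
Outlet (n = n₀ + ν ξ):
  CO: 264 − 1(254.5) = 9.504
  O₂: 162.6 − 0.5(254.5) = 35.38
  N₂: 611.8 (inert)
  CO₂: 0 + 1(254.5) = 254.5
Total out = 911.2 mol/s; y_N₂ = 611.8 / 911.2 = 0.6714.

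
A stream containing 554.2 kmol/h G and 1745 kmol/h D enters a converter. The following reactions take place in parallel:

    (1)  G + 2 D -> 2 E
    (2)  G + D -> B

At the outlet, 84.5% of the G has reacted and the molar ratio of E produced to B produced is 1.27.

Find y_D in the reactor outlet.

0.598

Conversion of G: G consumed = 0.845 × 554.2 = 468.3 kmol/h = 1ξ₁ + 1ξ₂.
Selectivity: 2ξ₁ / (1ξ₂) = 1.27 → ξ₁ = 0.635 ξ₂.
Substitute: (1·0.635 + 1) ξ₂ = 468.3 → ξ₂ = 286.4 kmol/h, ξ₁ = 181.9 kmol/h.
Outlet amounts (n = n₀ + Σ ν·ξ):
  G: 554.2 − 1(181.9) − 1(286.4) = 85.9
  D: 1745 − 2(181.9) − 1(286.4) = 1095
  E: 0 + 2(181.9) = 363.8
  B: 0 + 1(286.4) = 286.4
Total out = 1831 kmol/h; y_D = 1095 / 1831 = 0.598.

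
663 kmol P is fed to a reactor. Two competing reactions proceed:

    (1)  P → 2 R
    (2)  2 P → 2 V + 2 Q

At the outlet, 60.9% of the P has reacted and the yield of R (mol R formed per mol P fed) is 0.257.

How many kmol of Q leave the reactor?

Yield of R: 2ξ₁ / 663 = 0.257 → ξ₁ = 85.2 kmol.
Conversion of P: 1ξ₁ + 2ξ₂ = 0.609 × 663 = 403.8 → ξ₂ = 159.3 kmol.
Outlet amounts (n = n₀ + Σ ν·ξ):
  P: 663 − 1(85.2) − 2(159.3) = 259.2
  R: 0 + 2(85.2) = 170.4
  V: 0 + 2(159.3) = 318.6
  Q: 0 + 2(159.3) = 318.6

319 kmol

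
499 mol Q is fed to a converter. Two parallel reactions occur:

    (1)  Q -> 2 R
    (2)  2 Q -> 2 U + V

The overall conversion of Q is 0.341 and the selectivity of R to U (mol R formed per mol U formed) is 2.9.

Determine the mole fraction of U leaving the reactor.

0.109

Conversion of Q: Q consumed = 0.341 × 499 = 170.2 mol = 1ξ₁ + 2ξ₂.
Selectivity: 2ξ₁ / (2ξ₂) = 2.9 → ξ₁ = 2.9 ξ₂.
Substitute: (1·2.9 + 2) ξ₂ = 170.2 → ξ₂ = 34.73 mol, ξ₁ = 100.7 mol.
Outlet amounts (n = n₀ + Σ ν·ξ):
  Q: 499 − 1(100.7) − 2(34.73) = 328.8
  R: 0 + 2(100.7) = 201.4
  U: 0 + 2(34.73) = 69.45
  V: 0 + 1(34.73) = 34.73
Total out = 634.4 mol; y_U = 69.45 / 634.4 = 0.1095.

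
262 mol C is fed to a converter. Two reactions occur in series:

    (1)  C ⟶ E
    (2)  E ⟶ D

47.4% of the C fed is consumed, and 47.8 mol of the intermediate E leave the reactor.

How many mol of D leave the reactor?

Conversion of C: C consumed = 1ξ₁ = 0.474 × 262 → ξ₁ = 124.2 mol.
E balance: n_E = 0 + 1ξ₁ − 1ξ₂ = 47.8 → ξ₂ = (1·124.2 − 47.8)/1 = 76.39 mol.
Outlet amounts (n = n₀ + Σ ν·ξ):
  C: 262 − 1(124.2) = 137.8
  E: 0 + 1(124.2) − 1(76.39) = 47.8
  D: 0 + 1(76.39) = 76.39

76.4 mol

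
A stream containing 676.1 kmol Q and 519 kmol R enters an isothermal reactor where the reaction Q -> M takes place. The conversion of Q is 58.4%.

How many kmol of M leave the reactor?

Q reacted = 0.584 × 676.1 = 394.8 kmol; ν_Q = −1, so ξ = 394.8/1 = 394.8 kmol.
Outlet amounts (n = n₀ + ν ξ):
  Q: 676.1 − 1(394.8) = 281.3
  M: 0 + 1(394.8) = 394.8
  R: 519 (inert)

395 kmol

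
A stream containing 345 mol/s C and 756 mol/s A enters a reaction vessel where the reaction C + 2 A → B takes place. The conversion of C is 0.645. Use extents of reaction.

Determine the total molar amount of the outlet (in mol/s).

C reacted = 0.645 × 345 = 222.5 mol/s; ν_C = −1, so ξ = 222.5/1 = 222.5 mol/s.
Outlet amounts (n = n₀ + ν ξ):
  C: 345 − 1(222.5) = 122.5
  A: 756 − 2(222.5) = 310.9
  B: 0 + 1(222.5) = 222.5
Total out = 122.5 + 310.9 + 222.5 = 656 mol/s.

656 mol/s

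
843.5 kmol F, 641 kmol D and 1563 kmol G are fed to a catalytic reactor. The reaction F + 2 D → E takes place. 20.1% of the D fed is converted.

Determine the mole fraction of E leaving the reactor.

0.0221

D reacted = 0.201 × 641 = 128.8 kmol; ν_D = −2, so ξ = 128.8/2 = 64.42 kmol.
Outlet amounts (n = n₀ + ν ξ):
  F: 843.5 − 1(64.42) = 779.1
  D: 641 − 2(64.42) = 512.2
  E: 0 + 1(64.42) = 64.42
  G: 1563 (inert)
Total out = 2919 kmol; y_E = 64.42 / 2919 = 0.02207.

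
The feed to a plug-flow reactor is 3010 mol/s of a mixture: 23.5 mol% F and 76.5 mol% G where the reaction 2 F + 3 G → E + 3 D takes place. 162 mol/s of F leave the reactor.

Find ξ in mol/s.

ξ = 273 mol/s

For F: n = n₀ − 2ξ → 162 = 707.4 − 2ξ, giving ξ = 272.7 mol/s.
Outlet amounts (n = n₀ + ν ξ):
  F: 707.4 − 2(272.7) = 162
  G: 2303 − 3(272.7) = 1485
  E: 0 + 1(272.7) = 272.7
  D: 0 + 3(272.7) = 818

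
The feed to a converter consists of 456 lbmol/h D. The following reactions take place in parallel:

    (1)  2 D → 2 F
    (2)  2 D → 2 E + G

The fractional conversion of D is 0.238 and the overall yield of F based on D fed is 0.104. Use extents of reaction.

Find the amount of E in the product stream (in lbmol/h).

Yield of F: 2ξ₁ / 456 = 0.104 → ξ₁ = 23.71 lbmol/h.
Conversion of D: 2ξ₁ + 2ξ₂ = 0.238 × 456 = 108.5 → ξ₂ = 30.55 lbmol/h.
Outlet amounts (n = n₀ + Σ ν·ξ):
  D: 456 − 2(23.71) − 2(30.55) = 347.5
  F: 0 + 2(23.71) = 47.42
  E: 0 + 2(30.55) = 61.1
  G: 0 + 1(30.55) = 30.55

61.1 lbmol/h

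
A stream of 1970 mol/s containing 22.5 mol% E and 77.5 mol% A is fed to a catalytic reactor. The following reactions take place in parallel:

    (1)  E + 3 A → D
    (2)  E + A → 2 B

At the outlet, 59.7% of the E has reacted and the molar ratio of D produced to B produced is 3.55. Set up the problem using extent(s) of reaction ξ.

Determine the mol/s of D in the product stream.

232 mol/s

Conversion of E: E consumed = 0.597 × 443.2 = 264.6 mol/s = 1ξ₁ + 1ξ₂.
Selectivity: 1ξ₁ / (2ξ₂) = 3.55 → ξ₁ = 7.1 ξ₂.
Substitute: (1·7.1 + 1) ξ₂ = 264.6 → ξ₂ = 32.67 mol/s, ξ₁ = 232 mol/s.
Outlet amounts (n = n₀ + Σ ν·ξ):
  E: 443.2 − 1(232) − 1(32.67) = 178.6
  A: 1527 − 3(232) − 1(32.67) = 798.2
  D: 0 + 1(232) = 232
  B: 0 + 2(32.67) = 65.34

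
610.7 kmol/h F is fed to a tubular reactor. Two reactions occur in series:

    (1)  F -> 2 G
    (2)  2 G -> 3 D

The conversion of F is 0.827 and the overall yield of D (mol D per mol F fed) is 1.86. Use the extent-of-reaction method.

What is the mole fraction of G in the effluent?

0.169

Conversion of F: F consumed = 1ξ₁ = 0.827 × 610.7 → ξ₁ = 505 kmol/h.
Yield of D: 3ξ₂ / 610.7 = 1.86 → ξ₂ = 378.6 kmol/h.
Outlet amounts (n = n₀ + Σ ν·ξ):
  F: 610.7 − 1(505) = 105.7
  G: 0 + 2(505) − 2(378.6) = 252.8
  D: 0 + 3(378.6) = 1136
Total out = 1494 kmol/h; y_G = 252.8 / 1494 = 0.1692.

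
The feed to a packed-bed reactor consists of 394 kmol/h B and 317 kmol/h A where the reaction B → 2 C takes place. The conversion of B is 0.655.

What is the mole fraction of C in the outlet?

0.533

B reacted = 0.655 × 394 = 258.1 kmol/h; ν_B = −1, so ξ = 258.1/1 = 258.1 kmol/h.
Outlet amounts (n = n₀ + ν ξ):
  B: 394 − 1(258.1) = 135.9
  C: 0 + 2(258.1) = 516.1
  A: 317 (inert)
Total out = 969.1 kmol/h; y_C = 516.1 / 969.1 = 0.5326.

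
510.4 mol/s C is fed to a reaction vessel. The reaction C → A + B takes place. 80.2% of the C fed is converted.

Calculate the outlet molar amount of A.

C reacted = 0.802 × 510.4 = 409.3 mol/s; ν_C = −1, so ξ = 409.3/1 = 409.3 mol/s.
Outlet amounts (n = n₀ + ν ξ):
  C: 510.4 − 1(409.3) = 101.1
  A: 0 + 1(409.3) = 409.3
  B: 0 + 1(409.3) = 409.3

409 mol/s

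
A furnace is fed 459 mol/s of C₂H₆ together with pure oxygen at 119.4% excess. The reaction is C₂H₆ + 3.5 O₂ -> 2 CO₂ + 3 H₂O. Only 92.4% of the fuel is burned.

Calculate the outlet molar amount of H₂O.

Stoichiometric O₂ = 3.5 × 459 = 1606 mol/s; O₂ fed = 1606 × 2.194 = 3525 mol/s.
Fuel reacted = 0.924 × 459 → ξ = 424.1 mol/s.
Outlet (n = n₀ + ν ξ):
  C₂H₆: 459 − 1(424.1) = 34.88
  O₂: 3525 − 3.5(424.1) = 2040
  CO₂: 0 + 2(424.1) = 848.2
  H₂O: 0 + 3(424.1) = 1272

1270 mol/s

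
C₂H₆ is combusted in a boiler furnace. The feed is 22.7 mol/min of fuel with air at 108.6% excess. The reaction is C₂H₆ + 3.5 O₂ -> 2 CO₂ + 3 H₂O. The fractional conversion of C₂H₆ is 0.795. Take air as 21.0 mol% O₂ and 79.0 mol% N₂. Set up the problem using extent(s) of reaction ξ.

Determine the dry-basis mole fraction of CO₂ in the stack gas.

Stoichiometric O₂ = 3.5 × 22.7 = 79.45 mol/min; O₂ fed = 79.45 × 2.086 = 165.7 mol/min.
N₂ fed = 165.7 × 79/21 = 623.5 mol/min.
Fuel reacted = 0.795 × 22.7 → ξ = 18.05 mol/min.
Outlet (n = n₀ + ν ξ):
  C₂H₆: 22.7 − 1(18.05) = 4.653
  O₂: 165.7 − 3.5(18.05) = 102.6
  N₂: 623.5 (inert)
  CO₂: 0 + 2(18.05) = 36.09
  H₂O: 0 + 3(18.05) = 54.14
Dry total = 766.8 mol/min; y_CO₂ (dry) = 36.09 / 766.8 = 0.04707.

0.0471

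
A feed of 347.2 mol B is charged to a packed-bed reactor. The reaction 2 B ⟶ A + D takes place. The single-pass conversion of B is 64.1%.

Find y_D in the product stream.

B reacted = 0.641 × 347.2 = 222.6 mol; ν_B = −2, so ξ = 222.6/2 = 111.3 mol.
Outlet amounts (n = n₀ + ν ξ):
  B: 347.2 − 2(111.3) = 124.6
  A: 0 + 1(111.3) = 111.3
  D: 0 + 1(111.3) = 111.3
Total out = 347.2 mol; y_D = 111.3 / 347.2 = 0.3205.

0.321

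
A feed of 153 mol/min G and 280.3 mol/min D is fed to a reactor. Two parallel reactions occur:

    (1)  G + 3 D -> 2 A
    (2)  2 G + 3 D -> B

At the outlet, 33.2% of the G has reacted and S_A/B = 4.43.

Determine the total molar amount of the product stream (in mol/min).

332 mol/min

Conversion of G: G consumed = 0.332 × 153 = 50.8 mol/min = 1ξ₁ + 2ξ₂.
Selectivity: 2ξ₁ / (1ξ₂) = 4.43 → ξ₁ = 2.215 ξ₂.
Substitute: (1·2.215 + 2) ξ₂ = 50.8 → ξ₂ = 12.05 mol/min, ξ₁ = 26.69 mol/min.
Outlet amounts (n = n₀ + Σ ν·ξ):
  G: 153 − 1(26.69) − 2(12.05) = 102.2
  D: 280.3 − 3(26.69) − 3(12.05) = 164.1
  A: 0 + 2(26.69) = 53.39
  B: 0 + 1(12.05) = 12.05
Total out = 102.2 + 164.1 + 53.39 + 12.05 = 331.7 mol/min.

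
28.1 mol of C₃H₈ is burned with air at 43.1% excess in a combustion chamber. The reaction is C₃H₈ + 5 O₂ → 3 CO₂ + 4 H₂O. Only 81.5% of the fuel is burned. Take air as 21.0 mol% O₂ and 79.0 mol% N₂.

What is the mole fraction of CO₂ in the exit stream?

Stoichiometric O₂ = 5 × 28.1 = 140.5 mol; O₂ fed = 140.5 × 1.431 = 201.1 mol.
N₂ fed = 201.1 × 79/21 = 756.4 mol.
Fuel reacted = 0.815 × 28.1 → ξ = 22.9 mol.
Outlet (n = n₀ + ν ξ):
  C₃H₈: 28.1 − 1(22.9) = 5.199
  O₂: 201.1 − 5(22.9) = 86.55
  N₂: 756.4 (inert)
  CO₂: 0 + 3(22.9) = 68.7
  H₂O: 0 + 4(22.9) = 91.61
Total out = 1008 mol; y_CO₂ = 68.7 / 1008 = 0.06813.

0.0681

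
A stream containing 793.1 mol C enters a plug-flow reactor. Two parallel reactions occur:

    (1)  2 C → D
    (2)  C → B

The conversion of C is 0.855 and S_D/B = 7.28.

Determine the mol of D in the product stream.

317 mol

Conversion of C: C consumed = 0.855 × 793.1 = 678.1 mol = 2ξ₁ + 1ξ₂.
Selectivity: 1ξ₁ / (1ξ₂) = 7.28 → ξ₁ = 7.28 ξ₂.
Substitute: (2·7.28 + 1) ξ₂ = 678.1 → ξ₂ = 43.58 mol, ξ₁ = 317.3 mol.
Outlet amounts (n = n₀ + Σ ν·ξ):
  C: 793.1 − 2(317.3) − 1(43.58) = 115
  D: 0 + 1(317.3) = 317.3
  B: 0 + 1(43.58) = 43.58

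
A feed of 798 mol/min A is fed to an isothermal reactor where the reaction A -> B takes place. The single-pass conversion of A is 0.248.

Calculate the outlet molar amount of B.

A reacted = 0.248 × 798 = 197.9 mol/min; ν_A = −1, so ξ = 197.9/1 = 197.9 mol/min.
Outlet amounts (n = n₀ + ν ξ):
  A: 798 − 1(197.9) = 600.1
  B: 0 + 1(197.9) = 197.9

198 mol/min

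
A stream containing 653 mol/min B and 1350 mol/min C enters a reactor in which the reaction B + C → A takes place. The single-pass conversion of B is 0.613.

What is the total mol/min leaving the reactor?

1600 mol/min

B reacted = 0.613 × 653 = 400.3 mol/min; ν_B = −1, so ξ = 400.3/1 = 400.3 mol/min.
Outlet amounts (n = n₀ + ν ξ):
  B: 653 − 1(400.3) = 252.7
  C: 1350 − 1(400.3) = 949.7
  A: 0 + 1(400.3) = 400.3
Total out = 252.7 + 949.7 + 400.3 = 1603 mol/min.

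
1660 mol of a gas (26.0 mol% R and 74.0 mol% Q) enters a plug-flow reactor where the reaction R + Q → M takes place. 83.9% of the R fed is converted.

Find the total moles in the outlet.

1300 mol

R reacted = 0.839 × 431.6 = 362.1 mol; ν_R = −1, so ξ = 362.1/1 = 362.1 mol.
Outlet amounts (n = n₀ + ν ξ):
  R: 431.6 − 1(362.1) = 69.49
  Q: 1228 − 1(362.1) = 866.3
  M: 0 + 1(362.1) = 362.1
Total out = 69.49 + 866.3 + 362.1 = 1298 mol.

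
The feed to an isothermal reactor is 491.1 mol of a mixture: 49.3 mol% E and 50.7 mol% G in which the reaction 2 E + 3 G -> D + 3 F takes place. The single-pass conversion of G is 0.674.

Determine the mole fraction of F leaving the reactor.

0.386

G reacted = 0.674 × 249 = 167.8 mol; ν_G = −3, so ξ = 167.8/3 = 55.94 mol.
Outlet amounts (n = n₀ + ν ξ):
  E: 242.1 − 2(55.94) = 130.2
  G: 249 − 3(55.94) = 81.17
  D: 0 + 1(55.94) = 55.94
  F: 0 + 3(55.94) = 167.8
Total out = 435.2 mol; y_F = 167.8 / 435.2 = 0.3856.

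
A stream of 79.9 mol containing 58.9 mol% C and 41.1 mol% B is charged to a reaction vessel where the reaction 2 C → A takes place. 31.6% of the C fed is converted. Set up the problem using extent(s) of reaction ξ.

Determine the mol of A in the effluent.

7.44 mol

C reacted = 0.316 × 47.06 = 14.87 mol; ν_C = −2, so ξ = 14.87/2 = 7.436 mol.
Outlet amounts (n = n₀ + ν ξ):
  C: 47.06 − 2(7.436) = 32.19
  A: 0 + 1(7.436) = 7.436
  B: 32.84 (inert)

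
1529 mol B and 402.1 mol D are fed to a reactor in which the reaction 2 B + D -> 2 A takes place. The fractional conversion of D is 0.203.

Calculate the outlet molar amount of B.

1370 mol

D reacted = 0.203 × 402.1 = 81.63 mol; ν_D = −1, so ξ = 81.63/1 = 81.63 mol.
Outlet amounts (n = n₀ + ν ξ):
  B: 1529 − 2(81.63) = 1366
  D: 402.1 − 1(81.63) = 320.5
  A: 0 + 2(81.63) = 163.3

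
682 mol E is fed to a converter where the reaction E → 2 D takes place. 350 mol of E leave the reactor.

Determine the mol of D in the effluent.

For E: n = n₀ − 1ξ → 350 = 682 − 1ξ, giving ξ = 332 mol.
Outlet amounts (n = n₀ + ν ξ):
  E: 682 − 1(332) = 350
  D: 0 + 2(332) = 664

664 mol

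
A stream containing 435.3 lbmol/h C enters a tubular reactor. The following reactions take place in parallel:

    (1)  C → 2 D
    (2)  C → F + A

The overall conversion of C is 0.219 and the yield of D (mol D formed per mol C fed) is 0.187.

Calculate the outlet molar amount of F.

54.6 lbmol/h

Yield of D: 2ξ₁ / 435.3 = 0.187 → ξ₁ = 40.7 lbmol/h.
Conversion of C: 1ξ₁ + 1ξ₂ = 0.219 × 435.3 = 95.33 → ξ₂ = 54.63 lbmol/h.
Outlet amounts (n = n₀ + Σ ν·ξ):
  C: 435.3 − 1(40.7) − 1(54.63) = 340
  D: 0 + 2(40.7) = 81.4
  F: 0 + 1(54.63) = 54.63
  A: 0 + 1(54.63) = 54.63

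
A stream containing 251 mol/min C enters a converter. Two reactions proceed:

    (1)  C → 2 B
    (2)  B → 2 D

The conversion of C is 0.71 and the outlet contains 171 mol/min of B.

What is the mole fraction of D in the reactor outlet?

0.603

Conversion of C: C consumed = 1ξ₁ = 0.71 × 251 → ξ₁ = 178.2 mol/min.
B balance: n_B = 0 + 2ξ₁ − 1ξ₂ = 171 → ξ₂ = (2·178.2 − 171)/1 = 185.4 mol/min.
Outlet amounts (n = n₀ + Σ ν·ξ):
  C: 251 − 1(178.2) = 72.79
  B: 0 + 2(178.2) − 1(185.4) = 171
  D: 0 + 2(185.4) = 370.8
Total out = 614.6 mol/min; y_D = 370.8 / 614.6 = 0.6034.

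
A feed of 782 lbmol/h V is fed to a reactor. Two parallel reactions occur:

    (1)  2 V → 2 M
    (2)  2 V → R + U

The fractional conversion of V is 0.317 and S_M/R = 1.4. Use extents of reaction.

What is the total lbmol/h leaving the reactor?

Conversion of V: V consumed = 0.317 × 782 = 247.9 lbmol/h = 2ξ₁ + 2ξ₂.
Selectivity: 2ξ₁ / (1ξ₂) = 1.4 → ξ₁ = 0.7 ξ₂.
Substitute: (2·0.7 + 2) ξ₂ = 247.9 → ξ₂ = 72.91 lbmol/h, ξ₁ = 51.04 lbmol/h.
Outlet amounts (n = n₀ + Σ ν·ξ):
  V: 782 − 2(51.04) − 2(72.91) = 534.1
  M: 0 + 2(51.04) = 102.1
  R: 0 + 1(72.91) = 72.91
  U: 0 + 1(72.91) = 72.91
Total out = 534.1 + 102.1 + 72.91 + 72.91 = 782 lbmol/h.

782 lbmol/h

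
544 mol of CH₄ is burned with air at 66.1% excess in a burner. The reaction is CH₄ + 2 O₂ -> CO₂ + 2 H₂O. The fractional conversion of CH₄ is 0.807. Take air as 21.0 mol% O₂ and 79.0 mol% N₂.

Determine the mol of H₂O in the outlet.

Stoichiometric O₂ = 2 × 544 = 1088 mol; O₂ fed = 1088 × 1.661 = 1807 mol.
N₂ fed = 1807 × 79/21 = 6798 mol.
Fuel reacted = 0.807 × 544 → ξ = 439 mol.
Outlet (n = n₀ + ν ξ):
  CH₄: 544 − 1(439) = 105
  O₂: 1807 − 2(439) = 929.2
  N₂: 6798 (inert)
  CO₂: 0 + 1(439) = 439
  H₂O: 0 + 2(439) = 878

878 mol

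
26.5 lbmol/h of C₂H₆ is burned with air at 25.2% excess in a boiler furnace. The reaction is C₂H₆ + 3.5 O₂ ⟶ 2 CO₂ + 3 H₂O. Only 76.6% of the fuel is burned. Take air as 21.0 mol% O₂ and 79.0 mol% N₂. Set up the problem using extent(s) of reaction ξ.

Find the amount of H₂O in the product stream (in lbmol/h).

60.9 lbmol/h

Stoichiometric O₂ = 3.5 × 26.5 = 92.75 lbmol/h; O₂ fed = 92.75 × 1.252 = 116.1 lbmol/h.
N₂ fed = 116.1 × 79/21 = 436.8 lbmol/h.
Fuel reacted = 0.766 × 26.5 → ξ = 20.3 lbmol/h.
Outlet (n = n₀ + ν ξ):
  C₂H₆: 26.5 − 1(20.3) = 6.201
  O₂: 116.1 − 3.5(20.3) = 45.08
  N₂: 436.8 (inert)
  CO₂: 0 + 2(20.3) = 40.6
  H₂O: 0 + 3(20.3) = 60.9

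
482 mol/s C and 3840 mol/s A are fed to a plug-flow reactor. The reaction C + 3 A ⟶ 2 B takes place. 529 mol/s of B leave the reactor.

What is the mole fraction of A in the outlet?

For B: n = n₀ + 2ξ → 529 = 0 + 2ξ, giving ξ = 264.5 mol/s.
Outlet amounts (n = n₀ + ν ξ):
  C: 482 − 1(264.5) = 217.5
  A: 3840 − 3(264.5) = 3046
  B: 0 + 2(264.5) = 529
Total out = 3793 mol/s; y_A = 3046 / 3793 = 0.8032.

0.803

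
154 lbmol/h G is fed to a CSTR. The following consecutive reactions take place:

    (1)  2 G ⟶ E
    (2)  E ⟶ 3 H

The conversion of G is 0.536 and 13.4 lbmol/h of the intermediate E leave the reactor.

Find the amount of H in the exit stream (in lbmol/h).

83.6 lbmol/h

Conversion of G: G consumed = 2ξ₁ = 0.536 × 154 → ξ₁ = 41.27 lbmol/h.
E balance: n_E = 0 + 1ξ₁ − 1ξ₂ = 13.4 → ξ₂ = (1·41.27 − 13.4)/1 = 27.87 lbmol/h.
Outlet amounts (n = n₀ + Σ ν·ξ):
  G: 154 − 2(41.27) = 71.46
  E: 0 + 1(41.27) − 1(27.87) = 13.4
  H: 0 + 3(27.87) = 83.62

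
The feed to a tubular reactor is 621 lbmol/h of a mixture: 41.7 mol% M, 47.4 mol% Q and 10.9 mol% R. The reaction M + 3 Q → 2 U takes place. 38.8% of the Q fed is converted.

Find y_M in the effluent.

0.405

Q reacted = 0.388 × 294.4 = 114.2 lbmol/h; ν_Q = −3, so ξ = 114.2/3 = 38.07 lbmol/h.
Outlet amounts (n = n₀ + ν ξ):
  M: 259 − 1(38.07) = 220.9
  Q: 294.4 − 3(38.07) = 180.1
  U: 0 + 2(38.07) = 76.14
  R: 67.69 (inert)
Total out = 544.9 lbmol/h; y_M = 220.9 / 544.9 = 0.4054.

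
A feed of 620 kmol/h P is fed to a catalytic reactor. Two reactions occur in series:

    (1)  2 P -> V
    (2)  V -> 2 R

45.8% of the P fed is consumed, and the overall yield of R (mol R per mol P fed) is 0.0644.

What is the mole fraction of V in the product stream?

Conversion of P: P consumed = 2ξ₁ = 0.458 × 620 → ξ₁ = 142 kmol/h.
Yield of R: 2ξ₂ / 620 = 0.0644 → ξ₂ = 19.96 kmol/h.
Outlet amounts (n = n₀ + Σ ν·ξ):
  P: 620 − 2(142) = 336
  V: 0 + 1(142) − 1(19.96) = 122
  R: 0 + 2(19.96) = 39.93
Total out = 498 kmol/h; y_V = 122 / 498 = 0.245.

0.245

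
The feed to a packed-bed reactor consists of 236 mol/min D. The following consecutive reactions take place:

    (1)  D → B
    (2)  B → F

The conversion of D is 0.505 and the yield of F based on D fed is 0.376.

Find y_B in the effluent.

0.129

Conversion of D: D consumed = 1ξ₁ = 0.505 × 236 → ξ₁ = 119.2 mol/min.
Yield of F: 1ξ₂ / 236 = 0.376 → ξ₂ = 88.74 mol/min.
Outlet amounts (n = n₀ + Σ ν·ξ):
  D: 236 − 1(119.2) = 116.8
  B: 0 + 1(119.2) − 1(88.74) = 30.44
  F: 0 + 1(88.74) = 88.74
Total out = 236 mol/min; y_B = 30.44 / 236 = 0.129.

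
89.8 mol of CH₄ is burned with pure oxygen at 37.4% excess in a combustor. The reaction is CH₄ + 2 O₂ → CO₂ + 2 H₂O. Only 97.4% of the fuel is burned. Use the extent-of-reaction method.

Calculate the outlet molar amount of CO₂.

Stoichiometric O₂ = 2 × 89.8 = 179.6 mol; O₂ fed = 179.6 × 1.374 = 246.8 mol.
Fuel reacted = 0.974 × 89.8 → ξ = 87.47 mol.
Outlet (n = n₀ + ν ξ):
  CH₄: 89.8 − 1(87.47) = 2.335
  O₂: 246.8 − 2(87.47) = 71.84
  CO₂: 0 + 1(87.47) = 87.47
  H₂O: 0 + 2(87.47) = 174.9

87.5 mol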